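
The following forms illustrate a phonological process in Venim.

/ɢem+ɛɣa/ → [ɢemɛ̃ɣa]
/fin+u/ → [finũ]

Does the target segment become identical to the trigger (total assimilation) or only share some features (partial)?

The vowel /ɛ/ surfaces as nasalised [ɛ̃] next to the preceding nasal /m/ — it has acquired the [+nasal] feature of its neighbour.
The other form shows the same pattern: /u/ → [ũ] after /n/ — each time a vowel is nasalised next to a preceding nasal.

partial assimilation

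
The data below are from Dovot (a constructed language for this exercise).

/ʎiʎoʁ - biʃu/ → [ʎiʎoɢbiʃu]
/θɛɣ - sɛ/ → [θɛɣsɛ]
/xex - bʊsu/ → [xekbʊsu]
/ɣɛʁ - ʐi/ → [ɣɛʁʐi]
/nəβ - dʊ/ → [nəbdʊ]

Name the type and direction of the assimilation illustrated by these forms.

Underlying /ʁ/ is realised as [ɢ] next to /b/; /b/ itself does not change.
/ʁ/ is a fricative while /b/ is a stop; the output [ɢ] is a stop, matching the trigger — so the feature that spreads is manner.
Place and voice are unchanged, so the assimilation is partial, not total.
Checking the remaining alternations: /x/ → [k] before /b/ (fricative → stop, matching a stop); /β/ → [b] before /d/ (fricative → stop, matching a stop) — only manner changes, and always toward the following segment.
No alternation appears in [θɛɣsɛ], [ɣɛʁʐi]: there the adjacent consonants already agree in manner (/ɣ/ and /s/ are both fricatives; /ʁ/ and /ʐ/ are both fricatives), so these forms are consistent with the same rule.
The trigger is the following segment, so the direction is regressive (anticipatory).

regressive manner assimilation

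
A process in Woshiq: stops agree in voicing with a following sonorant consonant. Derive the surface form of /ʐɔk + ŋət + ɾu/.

The rule targets /k/ (voiceless velar stop), which sits before the trigger /ŋ/ (voiced).
Changing only its voicing to voiced gives [g] — the voiced velar stop.
At the second juncture, /t/ likewise becomes [d] adjacent to /ɾ/.

[ʐɔgŋədɾu]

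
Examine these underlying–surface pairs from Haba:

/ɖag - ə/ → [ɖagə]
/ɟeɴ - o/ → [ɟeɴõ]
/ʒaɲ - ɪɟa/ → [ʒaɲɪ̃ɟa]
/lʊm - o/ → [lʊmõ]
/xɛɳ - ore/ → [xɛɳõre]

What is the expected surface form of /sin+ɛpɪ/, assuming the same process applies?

[sinɛ̃pɪ]

The data show progressive nasality assimilation (vowel nasalisation): /o/ → [õ] after /ɴ/; /ɪ/ → [ɪ̃] after /ɲ/; /o/ → [õ] after /m/; /o/ → [õ] after /ɳ/ — a vowel is nasalised by an immediately preceding nasal consonant.
No change occurs in [ɖagə] because the vowel at the boundary is adjacent to an oral consonant, not a nasal (/ə/ next to /g/).
/ɛ/ sits next to the nasal /n/ and is therefore nasalised to [ɛ̃].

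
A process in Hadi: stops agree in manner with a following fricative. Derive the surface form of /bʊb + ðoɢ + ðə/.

[bʊβðoʁðə]

The rule targets /b/ (voiced bilabial stop), which sits before the trigger /ð/ (fricative).
A voiced bilabial fricative is [β], so the surface segment is [β].
At the second juncture, /ɢ/ likewise becomes [ʁ] adjacent to /ð/.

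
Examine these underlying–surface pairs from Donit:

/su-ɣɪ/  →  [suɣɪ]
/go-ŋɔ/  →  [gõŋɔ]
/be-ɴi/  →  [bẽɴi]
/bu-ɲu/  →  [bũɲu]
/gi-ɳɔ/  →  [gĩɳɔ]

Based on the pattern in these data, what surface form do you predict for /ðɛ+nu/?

[ðɛ̃nu]

The data show regressive nasality assimilation (vowel nasalisation): /o/ → [õ] before /ŋ/; /e/ → [ẽ] before /ɴ/; /u/ → [ũ] before /ɲ/; /i/ → [ĩ] before /ɳ/ — a vowel is nasalised by an immediately following nasal consonant.
No change occurs in [suɣɪ] because the vowel at the boundary is adjacent to an oral consonant, not a nasal (/u/ next to /ɣ/).
/ɛ/ sits next to the nasal /n/ and is therefore nasalised to [ɛ̃].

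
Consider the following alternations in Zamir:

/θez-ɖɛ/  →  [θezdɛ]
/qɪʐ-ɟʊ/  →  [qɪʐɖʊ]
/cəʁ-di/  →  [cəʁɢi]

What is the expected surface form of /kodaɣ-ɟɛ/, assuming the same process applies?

[kodaɣgɛ]

The data show progressive place assimilation: /ɖ/ → [d] after /z/; /ɟ/ → [ɖ] after /ʐ/; /d/ → [ɢ] after /ʁ/. In each pair only place changes, matching the preceding consonant, while manner and voice stay constant.
/ɟ/ is a voiced palatal stop. The preceding trigger /ɣ/ is velar, so /ɟ/ must become velar as well.
A voiced velar stop is [g], so the surface segment is [g].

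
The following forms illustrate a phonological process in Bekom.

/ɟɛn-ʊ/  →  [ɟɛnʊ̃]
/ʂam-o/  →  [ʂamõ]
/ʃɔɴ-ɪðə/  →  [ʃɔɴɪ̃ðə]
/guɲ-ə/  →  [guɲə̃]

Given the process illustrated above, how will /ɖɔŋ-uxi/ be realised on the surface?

The data show progressive nasality assimilation (vowel nasalisation): /ʊ/ → [ʊ̃] after /n/; /o/ → [õ] after /m/; /ɪ/ → [ɪ̃] after /ɴ/; /ə/ → [ə̃] after /ɲ/ — a vowel is nasalised by an immediately preceding nasal consonant.
The vowel /u/ is adjacent to the preceding nasal /ŋ/, so it acquires [+nasal] and surfaces as [ũ].

[ɖɔŋũxi]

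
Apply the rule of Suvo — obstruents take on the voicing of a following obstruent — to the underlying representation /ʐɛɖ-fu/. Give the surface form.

/ɖ/ is a voiced retroflex stop. The following trigger /f/ is voiceless, so /ɖ/ must become voiceless as well.
The voiceless retroflex stop is [ʈ], so /ɖ/ → [ʈ].

[ʐɛʈfu]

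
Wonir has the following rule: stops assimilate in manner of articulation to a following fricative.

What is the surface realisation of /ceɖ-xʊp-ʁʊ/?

[ceʐxʊɸʁʊ]

/ɖ/ is a voiced retroflex stop. The following trigger /x/ is a fricative, so /ɖ/ must become a fricative as well.
The voiced retroflex fricative is [ʐ], so /ɖ/ → [ʐ].
The same rule applies at the second boundary: /p/ → [ɸ] next to /ʁ/.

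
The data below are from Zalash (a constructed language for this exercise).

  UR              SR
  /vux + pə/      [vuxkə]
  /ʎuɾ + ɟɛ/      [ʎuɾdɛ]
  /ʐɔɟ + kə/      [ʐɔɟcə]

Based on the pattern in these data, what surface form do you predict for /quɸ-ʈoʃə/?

[quɸpoʃə]

The data show progressive place assimilation: /p/ → [k] after /x/; /ɟ/ → [d] after /ɾ/; /k/ → [c] after /ɟ/. In each pair only place changes, matching the preceding consonant, while manner and voice stay constant.
The rule targets /ʈ/ (voiceless retroflex stop), which sits after the trigger /ɸ/ (bilabial).
The voiceless bilabial stop is [p], so /ʈ/ → [p].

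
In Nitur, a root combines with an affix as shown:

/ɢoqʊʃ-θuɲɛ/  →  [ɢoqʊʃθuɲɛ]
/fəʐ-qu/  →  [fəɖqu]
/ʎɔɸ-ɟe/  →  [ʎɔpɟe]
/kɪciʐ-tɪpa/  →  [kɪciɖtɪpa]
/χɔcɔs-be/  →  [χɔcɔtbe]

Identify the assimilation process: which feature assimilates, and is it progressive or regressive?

regressive manner assimilation

The segment that alternates is /ʐ/, which surfaces as [ɖ] when adjacent to /q/.
The change fricative → stop matches the manner of the following /q/, identifying this as manner assimilation.
Place and voice are unchanged, so the assimilation is partial, not total.
Checking the remaining alternations: /ɸ/ → [p] before /ɟ/ (fricative → stop, matching a stop); /ʐ/ → [ɖ] before /t/ (fricative → stop, matching a stop); /s/ → [t] before /b/ (fricative → stop, matching a stop) — only manner changes, and always toward the following segment.
No alternation appears in [ɢoqʊʃθuɲɛ]: there the adjacent consonants already agree in manner (/ʃ/ and /θ/ are both fricatives), so this form is consistent with the same rule.
Since the segment that changes precedes the conditioning segment, the assimilation is regressive.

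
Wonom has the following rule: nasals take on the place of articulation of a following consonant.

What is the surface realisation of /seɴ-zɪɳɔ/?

[senzɪɳɔ]

The rule targets /ɴ/ (voiced uvular nasal), which sits before the trigger /z/ (alveolar).
Changing only its place to alveolar gives [n] — the voiced alveolar nasal.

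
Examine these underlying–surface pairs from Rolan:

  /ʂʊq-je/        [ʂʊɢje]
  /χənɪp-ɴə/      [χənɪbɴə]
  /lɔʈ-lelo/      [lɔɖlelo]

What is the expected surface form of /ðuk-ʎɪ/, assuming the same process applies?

The data show regressive voicing assimilation: /q/ → [ɢ] before /j/; /p/ → [b] before /ɴ/; /ʈ/ → [ɖ] before /l/. In each pair only voicing changes, matching the following consonant, while place and manner stay constant.
The rule targets /k/ (voiceless velar stop), which sits before the trigger /ʎ/ (voiced).
A voiced velar stop is [g], so the surface segment is [g].

[ðugʎɪ]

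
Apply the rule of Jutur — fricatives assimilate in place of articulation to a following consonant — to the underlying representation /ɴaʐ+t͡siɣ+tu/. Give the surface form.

/ʐ/ is a voiced retroflex fricative. The following trigger /t͡s/ is alveolar, so /ʐ/ must become alveolar as well.
Changing only its place to alveolar gives [z] — the voiced alveolar fricative.
At the second juncture, /ɣ/ likewise becomes [z] adjacent to /t/.

[ɴazt͡siztu]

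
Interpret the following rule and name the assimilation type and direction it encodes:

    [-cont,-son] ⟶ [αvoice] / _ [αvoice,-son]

regressive voicing assimilation

The rule copies [voice] from the environment onto the target, so the assimilating feature is voicing.
Since the environment is written after the underscore, the trigger follows the target; the direction is regressive.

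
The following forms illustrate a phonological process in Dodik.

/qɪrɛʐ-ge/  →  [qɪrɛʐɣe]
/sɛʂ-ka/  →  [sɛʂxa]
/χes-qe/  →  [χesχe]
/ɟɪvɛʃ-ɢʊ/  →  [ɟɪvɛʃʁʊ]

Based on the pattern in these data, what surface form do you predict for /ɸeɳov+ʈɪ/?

[ɸeɳovʂɪ]

The data show progressive manner assimilation: /g/ → [ɣ] after /ʐ/; /k/ → [x] after /ʂ/; /q/ → [χ] after /s/; /ɢ/ → [ʁ] after /ʃ/. In each pair only manner changes, matching the preceding consonant, while place and voice stay constant.
The rule targets /ʈ/ (voiceless retroflex stop), which sits after the trigger /v/ (fricative).
A voiceless retroflex fricative is [ʂ], so the surface segment is [ʂ].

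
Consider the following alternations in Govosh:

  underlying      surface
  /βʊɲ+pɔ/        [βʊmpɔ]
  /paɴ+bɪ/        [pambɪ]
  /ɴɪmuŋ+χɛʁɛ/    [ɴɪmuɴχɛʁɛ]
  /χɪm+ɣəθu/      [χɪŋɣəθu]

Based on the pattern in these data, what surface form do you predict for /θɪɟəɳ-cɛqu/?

The data show regressive place assimilation: /ɲ/ → [m] before /p/; /ɴ/ → [m] before /b/; /ŋ/ → [ɴ] before /χ/; /m/ → [ŋ] before /ɣ/. In each pair only place changes, matching the following consonant, while manner and voice stay constant.
The rule targets /ɳ/ (voiced retroflex nasal), which sits before the trigger /c/ (palatal).
A voiced palatal nasal is [ɲ], so the surface segment is [ɲ].

[θɪɟəɲcɛqu]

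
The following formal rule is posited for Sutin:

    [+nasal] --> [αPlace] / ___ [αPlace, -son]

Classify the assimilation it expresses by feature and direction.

The rule copies the place features (abbreviated [Place]) from the environment onto the target, so the assimilating feature is place.
Since the environment is written after the underscore, the trigger follows the target; the direction is regressive.

regressive place assimilation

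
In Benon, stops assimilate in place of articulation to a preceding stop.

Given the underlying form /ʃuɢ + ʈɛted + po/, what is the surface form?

[ʃuɢqɛtedto]

The rule targets /ʈ/ (voiceless retroflex stop), which sits after the trigger /ɢ/ (uvular).
A voiceless uvular stop is [q], so the surface segment is [q].
At the second juncture, /p/ likewise becomes [t] adjacent to /d/.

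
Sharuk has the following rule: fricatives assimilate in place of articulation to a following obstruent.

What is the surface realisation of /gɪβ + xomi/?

/β/ is a voiced bilabial fricative. The following trigger /x/ is velar, so /β/ must become velar as well.
A voiced velar fricative is [ɣ], so the surface segment is [ɣ].

[gɪɣxomi]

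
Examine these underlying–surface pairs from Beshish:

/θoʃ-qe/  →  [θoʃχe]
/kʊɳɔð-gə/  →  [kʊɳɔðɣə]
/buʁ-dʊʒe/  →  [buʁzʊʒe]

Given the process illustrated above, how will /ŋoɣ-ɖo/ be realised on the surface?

[ŋoɣʐo]

The data show progressive manner assimilation: /q/ → [χ] after /ʃ/; /g/ → [ɣ] after /ð/; /d/ → [z] after /ʁ/. In each pair only manner changes, matching the preceding consonant, while place and voice stay constant.
The rule targets /ɖ/ (voiced retroflex stop), which sits after the trigger /ɣ/ (fricative).
A voiced retroflex fricative is [ʐ], so the surface segment is [ʐ].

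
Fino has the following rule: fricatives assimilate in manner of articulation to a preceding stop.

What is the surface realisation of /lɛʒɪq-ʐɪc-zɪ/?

[lɛʒɪqɖɪcdɪ]

/ʐ/ is a voiced retroflex fricative. The preceding trigger /q/ is a stop, so /ʐ/ must become a stop as well.
A voiced retroflex stop is [ɖ], so the surface segment is [ɖ].
At the second juncture, /z/ likewise becomes [d] adjacent to /c/.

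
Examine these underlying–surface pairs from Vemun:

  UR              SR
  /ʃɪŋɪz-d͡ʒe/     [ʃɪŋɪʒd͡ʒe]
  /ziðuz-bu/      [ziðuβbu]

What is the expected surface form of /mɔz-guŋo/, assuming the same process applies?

The data show regressive place assimilation: /z/ → [ʒ] before /d͡ʒ/; /z/ → [β] before /b/. In each pair only place changes, matching the following consonant, while manner and voice stay constant.
The rule targets /z/ (voiced alveolar fricative), which sits before the trigger /g/ (velar).
The voiced velar fricative is [ɣ], so /z/ → [ɣ].

[mɔɣguŋo]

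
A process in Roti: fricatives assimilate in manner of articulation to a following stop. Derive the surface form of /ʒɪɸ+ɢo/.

The rule targets /ɸ/ (voiceless bilabial fricative), which sits before the trigger /ɢ/ (stop).
Changing only its manner to stop gives [p] — the voiceless bilabial stop.

[ʒɪpɢo]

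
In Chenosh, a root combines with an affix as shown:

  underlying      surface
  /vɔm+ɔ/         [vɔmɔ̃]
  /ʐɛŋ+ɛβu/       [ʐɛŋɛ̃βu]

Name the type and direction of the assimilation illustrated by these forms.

progressive nasality assimilation (vowel nasalisation)

The vowel /ɔ/ surfaces as nasalised [ɔ̃] next to the preceding nasal /m/ — it has acquired the [+nasal] feature of its neighbour.
The other form shows the same pattern: /ɛ/ → [ɛ̃] after /ŋ/ — each time a vowel is nasalised next to a preceding nasal.
Because the conditioning nasal is to the left of the vowel that changes, the process is progressive (perseverative).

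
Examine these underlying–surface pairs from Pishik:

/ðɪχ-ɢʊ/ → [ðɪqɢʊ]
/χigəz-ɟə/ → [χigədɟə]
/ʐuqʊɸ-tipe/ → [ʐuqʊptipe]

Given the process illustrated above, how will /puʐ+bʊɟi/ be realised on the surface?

The data show regressive manner assimilation: /χ/ → [q] before /ɢ/; /z/ → [d] before /ɟ/; /ɸ/ → [p] before /t/. In each pair only manner changes, matching the following consonant, while place and voice stay constant.
/ʐ/ is a voiced retroflex fricative. The following trigger /b/ is a stop, so /ʐ/ must become a stop as well.
The voiced retroflex stop is [ɖ], so /ʐ/ → [ɖ].

[puɖbʊɟi]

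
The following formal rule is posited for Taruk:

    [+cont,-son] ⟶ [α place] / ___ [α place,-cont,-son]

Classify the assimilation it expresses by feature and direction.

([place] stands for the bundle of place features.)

The rule copies the place features (abbreviated [place]) from the environment onto the target, so the assimilating feature is place.
Since the environment is written after the underscore, the trigger follows the target; the direction is regressive.

regressive place assimilation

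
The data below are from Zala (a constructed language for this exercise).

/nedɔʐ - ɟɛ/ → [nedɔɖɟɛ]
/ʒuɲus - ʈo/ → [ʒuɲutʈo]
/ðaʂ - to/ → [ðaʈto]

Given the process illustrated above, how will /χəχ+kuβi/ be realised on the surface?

The data show regressive manner assimilation: /ʐ/ → [ɖ] before /ɟ/; /s/ → [t] before /ʈ/; /ʂ/ → [ʈ] before /t/. In each pair only manner changes, matching the following consonant, while place and voice stay constant.
The rule targets /χ/ (voiceless uvular fricative), which sits before the trigger /k/ (stop).
The voiceless uvular stop is [q], so /χ/ → [q].

[χəqkuβi]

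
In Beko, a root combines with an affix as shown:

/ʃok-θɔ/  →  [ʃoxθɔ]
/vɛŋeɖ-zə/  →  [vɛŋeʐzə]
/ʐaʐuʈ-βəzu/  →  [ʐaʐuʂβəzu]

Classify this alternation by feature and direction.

regressive manner assimilation

Comparing underlying and surface forms, /k/ → [x] is the alternation; the neighbouring /θ/ is constant.
The change stop → fricative matches the manner of the following /θ/, identifying this as manner assimilation.
Place and voice are unchanged, so the assimilation is partial, not total.
The other alternating forms pattern the same way: /ɖ/ → [ʐ] before /z/ (stop → fricative, matching a fricative); /ʈ/ → [ʂ] before /β/ (stop → fricative, matching a fricative) — only manner changes, and always toward the following segment.
The trigger is the following segment, so the direction is regressive (anticipatory).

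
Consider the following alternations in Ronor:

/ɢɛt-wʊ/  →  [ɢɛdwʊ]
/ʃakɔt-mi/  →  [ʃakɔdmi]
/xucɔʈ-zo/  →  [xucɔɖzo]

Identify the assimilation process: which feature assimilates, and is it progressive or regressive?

regressive voicing assimilation

Underlying /t/ is realised as [d] next to /w/; /w/ itself does not change.
/t/ is voiceless while /w/ is voiced; the output [d] is voiced, matching the trigger — so the feature that spreads is voicing.
Place and manner are unchanged, so the assimilation is partial, not total.
The same holds elsewhere in the data: /t/ → [d] before /m/ (voiceless → voiced, matching voiced); /ʈ/ → [ɖ] before /z/ (voiceless → voiced, matching voiced) — only voicing changes, and always toward the following segment.
Since the segment that changes precedes the conditioning segment, the assimilation is regressive.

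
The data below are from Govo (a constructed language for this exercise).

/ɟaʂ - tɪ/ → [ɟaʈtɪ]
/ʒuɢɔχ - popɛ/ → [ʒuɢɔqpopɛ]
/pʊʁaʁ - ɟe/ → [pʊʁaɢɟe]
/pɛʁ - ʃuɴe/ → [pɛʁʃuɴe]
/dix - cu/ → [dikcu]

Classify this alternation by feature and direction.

regressive manner assimilation

The segment that alternates is /ʂ/, which surfaces as [ʈ] when adjacent to /t/.
The change fricative → stop matches the manner of the following /t/, identifying this as manner assimilation.
Place and voice are unchanged, so the assimilation is partial, not total.
Checking the remaining alternations: /χ/ → [q] before /p/ (fricative → stop, matching a stop); /ʁ/ → [ɢ] before /ɟ/ (fricative → stop, matching a stop); /x/ → [k] before /c/ (fricative → stop, matching a stop) — only manner changes, and always toward the following segment.
No alternation appears in [pɛʁʃuɴe]: there the adjacent consonants already agree in manner (/ʁ/ and /ʃ/ are both fricatives), so this form is consistent with the same rule.
Since the segment that changes precedes the conditioning segment, the assimilation is regressive.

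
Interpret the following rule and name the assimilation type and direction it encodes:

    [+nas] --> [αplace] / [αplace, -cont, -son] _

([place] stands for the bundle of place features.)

progressive place assimilation

The rule copies the place features (abbreviated [place]) from the environment onto the target, so the assimilating feature is place.
The conditioning segment sits to the left of the focus bar, meaning the trigger precedes the segment that changes — progressive assimilation.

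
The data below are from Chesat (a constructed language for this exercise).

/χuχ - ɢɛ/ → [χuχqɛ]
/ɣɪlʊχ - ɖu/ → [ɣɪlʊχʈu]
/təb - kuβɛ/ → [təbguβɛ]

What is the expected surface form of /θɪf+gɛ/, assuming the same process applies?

The data show progressive voicing assimilation: /ɢ/ → [q] after /χ/; /ɖ/ → [ʈ] after /χ/; /k/ → [g] after /b/. In each pair only voicing changes, matching the preceding consonant, while place and manner stay constant.
/g/ is a voiced velar stop. The preceding trigger /f/ is voiceless, so /g/ must become voiceless as well.
Changing only its voicing to voiceless gives [k] — the voiceless velar stop.

[θɪfkɛ]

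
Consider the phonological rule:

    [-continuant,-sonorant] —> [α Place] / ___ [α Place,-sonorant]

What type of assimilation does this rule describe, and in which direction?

The rule copies the place features (abbreviated [Place]) from the environment onto the target, so the assimilating feature is place.
Since the environment is written after the underscore, the trigger follows the target; the direction is regressive.

regressive place assimilation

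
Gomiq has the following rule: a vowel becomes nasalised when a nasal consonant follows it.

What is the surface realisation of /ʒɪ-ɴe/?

[ʒɪ̃ɴe]

The vowel /ɪ/ is adjacent to the following nasal /ɴ/, so it acquires [+nasal] and surfaces as [ɪ̃].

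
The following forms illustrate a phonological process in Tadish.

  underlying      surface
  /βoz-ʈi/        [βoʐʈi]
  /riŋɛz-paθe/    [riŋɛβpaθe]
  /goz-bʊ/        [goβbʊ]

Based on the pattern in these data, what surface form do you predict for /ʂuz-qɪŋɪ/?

The data show regressive place assimilation: /z/ → [ʐ] before /ʈ/; /z/ → [β] before /p/; /z/ → [β] before /b/. In each pair only place changes, matching the following consonant, while manner and voice stay constant.
/z/ is a voiced alveolar fricative. The following trigger /q/ is uvular, so /z/ must become uvular as well.
The voiced uvular fricative is [ʁ], so /z/ → [ʁ].

[ʂuʁqɪŋɪ]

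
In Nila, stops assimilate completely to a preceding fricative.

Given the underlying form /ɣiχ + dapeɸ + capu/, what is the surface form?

[ɣiχχapeɸɸapu]

/d/ is the segment targeted by the rule; it sits immediately after /χ/, so it assimilates completely and surfaces as [χ].
The same rule applies at the second boundary: /c/ → [ɸ] next to /ɸ/.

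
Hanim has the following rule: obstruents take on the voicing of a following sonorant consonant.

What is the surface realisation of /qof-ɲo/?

[qovɲo]

/f/ is a voiceless labiodental fricative. The following trigger /ɲ/ is voiced, so /f/ must become voiced as well.
The voiced labiodental fricative is [v], so /f/ → [v].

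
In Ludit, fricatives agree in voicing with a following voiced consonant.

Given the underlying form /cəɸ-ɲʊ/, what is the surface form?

[cəβɲʊ]

The rule targets /ɸ/ (voiceless bilabial fricative), which sits before the trigger /ɲ/ (voiced).
A voiced bilabial fricative is [β], so the surface segment is [β].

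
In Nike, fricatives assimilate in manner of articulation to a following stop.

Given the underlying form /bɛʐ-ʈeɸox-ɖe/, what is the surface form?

The rule targets /ʐ/ (voiced retroflex fricative), which sits before the trigger /ʈ/ (stop).
Changing only its manner to stop gives [ɖ] — the voiced retroflex stop.
At the second juncture, /x/ likewise becomes [k] adjacent to /ɖ/.

[bɛɖʈeɸokɖe]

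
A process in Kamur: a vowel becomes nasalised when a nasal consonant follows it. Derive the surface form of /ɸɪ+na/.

[ɸɪ̃na]

The vowel /ɪ/ is adjacent to the following nasal /n/, so it acquires [+nasal] and surfaces as [ɪ̃].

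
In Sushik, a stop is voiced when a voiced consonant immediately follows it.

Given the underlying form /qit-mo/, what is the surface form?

/t/ is a voiceless alveolar stop. The following trigger /m/ is voiced, so /t/ must become voiced as well.
The voiced alveolar stop is [d], so /t/ → [d].

[qidmo]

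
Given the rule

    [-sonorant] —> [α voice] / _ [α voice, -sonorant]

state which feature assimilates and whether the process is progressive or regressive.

The shared variable α links the value of [voice] on the target to the same value on the neighbouring segment, so voicing is the feature that assimilates.
The conditioning segment sits to the right of the focus bar, meaning the trigger follows the segment that changes — regressive assimilation.

regressive voicing assimilation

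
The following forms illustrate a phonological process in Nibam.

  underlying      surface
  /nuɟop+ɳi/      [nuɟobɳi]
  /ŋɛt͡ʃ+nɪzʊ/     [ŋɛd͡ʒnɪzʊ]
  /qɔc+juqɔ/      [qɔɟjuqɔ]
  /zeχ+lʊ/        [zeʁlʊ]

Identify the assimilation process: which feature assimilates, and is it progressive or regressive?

Underlying /p/ is realised as [b] next to /ɳ/; /ɳ/ itself does not change.
/p/ is voiceless while /ɳ/ is voiced; the output [b] is voiced, matching the trigger — so the feature that spreads is voicing.
Place and manner are unchanged, so the assimilation is partial, not total.
The same holds elsewhere in the data: /t͡ʃ/ → [d͡ʒ] before /n/ (voiceless → voiced, matching voiced); /c/ → [ɟ] before /j/ (voiceless → voiced, matching voiced); /χ/ → [ʁ] before /l/ (voiceless → voiced, matching voiced) — only voicing changes, and always toward the following segment.
The trigger is the following segment, so the direction is regressive (anticipatory).

regressive voicing assimilation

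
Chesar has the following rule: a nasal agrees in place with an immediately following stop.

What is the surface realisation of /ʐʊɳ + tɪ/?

[ʐʊntɪ]

/ɳ/ is a voiced retroflex nasal. The following trigger /t/ is alveolar, so /ɳ/ must become alveolar as well.
The voiced alveolar nasal is [n], so /ɳ/ → [n].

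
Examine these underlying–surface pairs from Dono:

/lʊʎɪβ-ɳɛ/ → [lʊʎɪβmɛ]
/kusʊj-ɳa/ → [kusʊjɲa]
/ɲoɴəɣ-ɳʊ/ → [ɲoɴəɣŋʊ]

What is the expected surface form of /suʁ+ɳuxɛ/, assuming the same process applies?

[suʁɴuxɛ]

The data show progressive place assimilation: /ɳ/ → [m] after /β/; /ɳ/ → [ɲ] after /j/; /ɳ/ → [ŋ] after /ɣ/. In each pair only place changes, matching the preceding consonant, while manner and voice stay constant.
The rule targets /ɳ/ (voiced retroflex nasal), which sits after the trigger /ʁ/ (uvular).
Changing only its place to uvular gives [ɴ] — the voiced uvular nasal.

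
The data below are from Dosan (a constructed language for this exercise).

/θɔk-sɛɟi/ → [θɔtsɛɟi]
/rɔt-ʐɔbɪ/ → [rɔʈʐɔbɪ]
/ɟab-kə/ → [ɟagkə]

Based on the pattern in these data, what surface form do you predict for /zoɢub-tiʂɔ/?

[zoɢudtiʂɔ]

The data show regressive place assimilation: /k/ → [t] before /s/; /t/ → [ʈ] before /ʐ/; /b/ → [g] before /k/. In each pair only place changes, matching the following consonant, while manner and voice stay constant.
/b/ is a voiced bilabial stop. The following trigger /t/ is alveolar, so /b/ must become alveolar as well.
Changing only its place to alveolar gives [d] — the voiced alveolar stop.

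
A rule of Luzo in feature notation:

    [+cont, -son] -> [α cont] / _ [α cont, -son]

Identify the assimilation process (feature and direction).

The rule copies [cont] (continuancy) from the environment onto the target fricatives; since [±cont] encodes the stop/fricative manner contrast, the assimilating dimension is manner.
Since the environment is written after the underscore, the trigger follows the target; the direction is regressive.

regressive manner assimilation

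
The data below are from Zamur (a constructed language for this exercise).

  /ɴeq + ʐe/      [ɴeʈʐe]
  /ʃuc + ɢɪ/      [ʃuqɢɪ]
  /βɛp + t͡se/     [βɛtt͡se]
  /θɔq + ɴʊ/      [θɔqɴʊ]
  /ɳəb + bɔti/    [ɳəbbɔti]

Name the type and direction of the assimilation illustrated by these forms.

Underlying /q/ is realised as [ʈ] next to /ʐ/; /ʐ/ itself does not change.
/q/ is uvular while /ʐ/ is retroflex; the output [ʈ] is retroflex, matching the trigger — so the feature that spreads is place.
Manner and voice are unchanged, so the assimilation is partial, not total.
The other alternating forms pattern the same way: /c/ → [q] before /ɢ/ (palatal → uvular, matching uvular); /p/ → [t] before /t͡s/ (bilabial → alveolar, matching alveolar) — only place changes, and always toward the following segment.
No alternation appears in [θɔqɴʊ], [ɳəbbɔti]: there the adjacent consonants already agree in place (/q/ and /ɴ/ are both uvular; /b/ and /b/ are both bilabial), so these forms are consistent with the same rule.
Since the segment that changes precedes the conditioning segment, the assimilation is regressive.

regressive place assimilation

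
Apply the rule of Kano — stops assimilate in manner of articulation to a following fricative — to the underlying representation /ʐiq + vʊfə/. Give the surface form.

[ʐiχvʊfə]

/q/ is a voiceless uvular stop. The following trigger /v/ is a fricative, so /q/ must become a fricative as well.
Changing only its manner to fricative gives [χ] — the voiceless uvular fricative.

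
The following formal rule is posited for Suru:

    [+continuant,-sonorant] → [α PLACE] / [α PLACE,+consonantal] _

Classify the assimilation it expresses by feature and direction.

progressive place assimilation

The shared variable α links the value of the place features (abbreviated [PLACE]) on the target to the same value on the neighbouring segment, so place is the feature that assimilates.
Since the environment is written before the underscore, the trigger precedes the target; the direction is progressive.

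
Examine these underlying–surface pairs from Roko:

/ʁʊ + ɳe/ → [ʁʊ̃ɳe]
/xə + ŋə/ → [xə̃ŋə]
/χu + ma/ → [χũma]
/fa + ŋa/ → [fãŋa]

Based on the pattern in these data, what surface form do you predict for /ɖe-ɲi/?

The data show regressive nasality assimilation (vowel nasalisation): /ʊ/ → [ʊ̃] before /ɳ/; /ə/ → [ə̃] before /ŋ/; /u/ → [ũ] before /m/; /a/ → [ã] before /ŋ/ — a vowel is nasalised by an immediately following nasal consonant.
The vowel /e/ is adjacent to the following nasal /ɲ/, so it acquires [+nasal] and surfaces as [ẽ].

[ɖẽɲi]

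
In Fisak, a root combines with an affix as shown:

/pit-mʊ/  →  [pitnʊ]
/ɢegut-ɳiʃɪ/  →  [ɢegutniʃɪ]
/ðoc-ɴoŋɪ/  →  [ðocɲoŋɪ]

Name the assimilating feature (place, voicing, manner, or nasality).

place

Comparing underlying and surface forms, /m/ → [n] is the alternation; the neighbouring /t/ is constant.
The change bilabial → alveolar matches the place of the preceding /t/, identifying this as place assimilation.
The other alternating forms pattern the same way: /ɳ/ → [n] after /t/ (retroflex → alveolar, matching alveolar); /ɴ/ → [ɲ] after /c/ (uvular → palatal, matching palatal) — only place changes, and always toward the preceding segment.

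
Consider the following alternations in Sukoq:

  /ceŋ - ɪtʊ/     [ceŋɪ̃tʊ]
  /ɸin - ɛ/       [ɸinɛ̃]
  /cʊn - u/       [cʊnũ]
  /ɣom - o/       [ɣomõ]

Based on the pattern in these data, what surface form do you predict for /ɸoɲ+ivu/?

The data show progressive nasality assimilation (vowel nasalisation): /ɪ/ → [ɪ̃] after /ŋ/; /ɛ/ → [ɛ̃] after /n/; /u/ → [ũ] after /n/; /o/ → [õ] after /m/ — a vowel is nasalised by an immediately preceding nasal consonant.
/i/ sits next to the nasal /ɲ/ and is therefore nasalised to [ĩ].

[ɸoɲĩvu]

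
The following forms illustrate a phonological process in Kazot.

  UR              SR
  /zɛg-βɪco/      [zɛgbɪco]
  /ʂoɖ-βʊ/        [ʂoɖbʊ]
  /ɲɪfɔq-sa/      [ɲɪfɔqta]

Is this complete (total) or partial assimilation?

partial assimilation

The segment that alternates is /β/, which surfaces as [b] when adjacent to /g/.
The change fricative → stop matches the manner of the preceding /g/, identifying this as manner assimilation.
Place and voice are unchanged, so the assimilation is partial, not total.
Checking the remaining alternations: /β/ → [b] after /ɖ/ (fricative → stop, matching a stop); /s/ → [t] after /q/ (fricative → stop, matching a stop) — only manner changes, and always toward the preceding segment.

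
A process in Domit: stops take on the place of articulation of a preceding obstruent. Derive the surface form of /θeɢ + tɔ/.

[θeɢqɔ]

The rule targets /t/ (voiceless alveolar stop), which sits after the trigger /ɢ/ (uvular).
A voiceless uvular stop is [q], so the surface segment is [q].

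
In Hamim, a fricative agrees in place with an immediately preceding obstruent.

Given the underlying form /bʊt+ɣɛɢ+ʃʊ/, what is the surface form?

[bʊtzɛɢχʊ]

The rule targets /ɣ/ (voiced velar fricative), which sits after the trigger /t/ (alveolar).
Changing only its place to alveolar gives [z] — the voiced alveolar fricative.
At the second juncture, /ʃ/ likewise becomes [χ] adjacent to /ɢ/.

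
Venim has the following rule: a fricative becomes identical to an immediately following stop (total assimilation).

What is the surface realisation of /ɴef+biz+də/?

[ɴebbiddə]

/f/ is the segment targeted by the rule; it sits immediately before /b/, so it assimilates completely and surfaces as [b].
At the second juncture, /z/ likewise becomes [d] adjacent to /d/.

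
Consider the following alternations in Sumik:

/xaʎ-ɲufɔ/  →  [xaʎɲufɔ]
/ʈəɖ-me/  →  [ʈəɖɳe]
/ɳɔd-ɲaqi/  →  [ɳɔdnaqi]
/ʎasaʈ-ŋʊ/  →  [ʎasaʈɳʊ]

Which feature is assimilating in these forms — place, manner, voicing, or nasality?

Comparing underlying and surface forms, /m/ → [ɳ] is the alternation; the neighbouring /ɖ/ is constant.
The change bilabial → retroflex matches the place of the preceding /ɖ/, identifying this as place assimilation.
The same holds elsewhere in the data: /ɲ/ → [n] after /d/ (palatal → alveolar, matching alveolar); /ŋ/ → [ɳ] after /ʈ/ (velar → retroflex, matching retroflex) — only place changes, and always toward the preceding segment.
Nothing changes in [xaʎɲufɔ]: there the adjacent consonants already agree in place (/ɲ/ and /ʎ/ are both palatal), so this form is consistent with the same rule.

place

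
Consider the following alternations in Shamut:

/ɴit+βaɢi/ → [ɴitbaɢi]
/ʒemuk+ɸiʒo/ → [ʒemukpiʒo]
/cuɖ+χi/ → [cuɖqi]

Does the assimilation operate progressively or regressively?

Comparing underlying and surface forms, /β/ → [b] is the alternation; the neighbouring /t/ is constant.
/β/ is a fricative while /t/ is a stop; the output [b] is a stop, matching the trigger — so the feature that spreads is manner.
The other alternating forms pattern the same way: /ɸ/ → [p] after /k/ (fricative → stop, matching a stop); /χ/ → [q] after /ɖ/ (fricative → stop, matching a stop) — only manner changes, and always toward the preceding segment.
The trigger is the preceding segment, so the direction is progressive (perseverative).

progressive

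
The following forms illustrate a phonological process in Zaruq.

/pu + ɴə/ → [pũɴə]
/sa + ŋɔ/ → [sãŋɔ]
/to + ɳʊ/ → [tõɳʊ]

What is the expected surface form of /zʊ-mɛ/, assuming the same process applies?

[zʊ̃mɛ]

The data show regressive nasality assimilation (vowel nasalisation): /u/ → [ũ] before /ɴ/; /a/ → [ã] before /ŋ/; /o/ → [õ] before /ɳ/ — a vowel is nasalised by an immediately following nasal consonant.
/ʊ/ sits next to the nasal /m/ and is therefore nasalised to [ʊ̃].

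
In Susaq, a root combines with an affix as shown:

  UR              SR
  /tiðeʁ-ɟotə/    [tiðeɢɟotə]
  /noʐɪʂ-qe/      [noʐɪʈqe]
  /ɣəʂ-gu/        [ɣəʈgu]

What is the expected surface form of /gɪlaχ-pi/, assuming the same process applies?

The data show regressive manner assimilation: /ʁ/ → [ɢ] before /ɟ/; /ʂ/ → [ʈ] before /q/; /ʂ/ → [ʈ] before /g/. In each pair only manner changes, matching the following consonant, while place and voice stay constant.
The rule targets /χ/ (voiceless uvular fricative), which sits before the trigger /p/ (stop).
Changing only its manner to stop gives [q] — the voiceless uvular stop.

[gɪlaqpi]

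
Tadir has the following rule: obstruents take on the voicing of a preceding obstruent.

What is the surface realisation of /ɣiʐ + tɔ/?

[ɣiʐdɔ]

/t/ is a voiceless alveolar stop. The preceding trigger /ʐ/ is voiced, so /t/ must become voiced as well.
A voiced alveolar stop is [d], so the surface segment is [d].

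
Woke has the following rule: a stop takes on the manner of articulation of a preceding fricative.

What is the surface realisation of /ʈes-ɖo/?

[ʈesʐo]

/ɖ/ is a voiced retroflex stop. The preceding trigger /s/ is a fricative, so /ɖ/ must become a fricative as well.
The voiced retroflex fricative is [ʐ], so /ɖ/ → [ʐ].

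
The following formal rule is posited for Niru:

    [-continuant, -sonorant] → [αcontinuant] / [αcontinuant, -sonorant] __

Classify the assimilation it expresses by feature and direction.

progressive manner assimilation

The shared variable α links the value of [continuant] on the target to that of the neighbouring obstruent. [continuant] distinguishes stops from fricatives — a manner-of-articulation feature — so this is manner assimilation.
Since the environment is written before the underscore, the trigger precedes the target; the direction is progressive.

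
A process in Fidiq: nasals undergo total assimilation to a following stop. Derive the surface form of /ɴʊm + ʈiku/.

[ɴʊʈʈiku]

/m/ is the segment targeted by the rule; it sits immediately before /ʈ/, so it assimilates completely and surfaces as [ʈ].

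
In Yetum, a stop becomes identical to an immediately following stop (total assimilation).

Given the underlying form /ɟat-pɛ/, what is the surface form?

/t/ is the segment targeted by the rule; it sits immediately before /p/, so it assimilates completely and surfaces as [p].

[ɟappɛ]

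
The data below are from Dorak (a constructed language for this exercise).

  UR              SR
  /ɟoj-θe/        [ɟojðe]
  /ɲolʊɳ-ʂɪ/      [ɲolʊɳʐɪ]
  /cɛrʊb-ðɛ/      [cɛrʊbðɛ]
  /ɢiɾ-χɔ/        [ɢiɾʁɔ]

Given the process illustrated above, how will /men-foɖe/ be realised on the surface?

[menvoɖe]

The data show progressive voicing assimilation: /θ/ → [ð] after /j/; /ʂ/ → [ʐ] after /ɳ/; /χ/ → [ʁ] after /ɾ/. In each pair only voicing changes, matching the preceding consonant, while place and manner stay constant.
No alternation appears in [cɛrʊbðɛ]: there the adjacent consonants already agree in voicing (/ð/ and /b/ are both voiced), so this form is consistent with the same rule.
/f/ is a voiceless labiodental fricative. The preceding trigger /n/ is voiced, so /f/ must become voiced as well.
Changing only its voicing to voiced gives [v] — the voiced labiodental fricative.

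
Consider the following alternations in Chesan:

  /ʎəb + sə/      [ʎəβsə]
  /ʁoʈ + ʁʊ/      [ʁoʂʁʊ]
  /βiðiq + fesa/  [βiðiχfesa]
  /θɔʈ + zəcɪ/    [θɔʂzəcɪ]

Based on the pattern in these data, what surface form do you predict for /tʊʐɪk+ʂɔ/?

[tʊʐɪxʂɔ]

The data show regressive manner assimilation: /b/ → [β] before /s/; /ʈ/ → [ʂ] before /ʁ/; /q/ → [χ] before /f/; /ʈ/ → [ʂ] before /z/. In each pair only manner changes, matching the following consonant, while place and voice stay constant.
/k/ is a voiceless velar stop. The following trigger /ʂ/ is a fricative, so /k/ must become a fricative as well.
A voiceless velar fricative is [x], so the surface segment is [x].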